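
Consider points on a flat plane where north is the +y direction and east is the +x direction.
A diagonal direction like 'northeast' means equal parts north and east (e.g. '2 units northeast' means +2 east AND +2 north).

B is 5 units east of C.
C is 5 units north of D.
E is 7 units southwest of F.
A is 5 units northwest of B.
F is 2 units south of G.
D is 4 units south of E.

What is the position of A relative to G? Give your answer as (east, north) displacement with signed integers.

Answer: A is at (east=-7, north=-3) relative to G.

Derivation:
Place G at the origin (east=0, north=0).
  F is 2 units south of G: delta (east=+0, north=-2); F at (east=0, north=-2).
  E is 7 units southwest of F: delta (east=-7, north=-7); E at (east=-7, north=-9).
  D is 4 units south of E: delta (east=+0, north=-4); D at (east=-7, north=-13).
  C is 5 units north of D: delta (east=+0, north=+5); C at (east=-7, north=-8).
  B is 5 units east of C: delta (east=+5, north=+0); B at (east=-2, north=-8).
  A is 5 units northwest of B: delta (east=-5, north=+5); A at (east=-7, north=-3).
Therefore A relative to G: (east=-7, north=-3).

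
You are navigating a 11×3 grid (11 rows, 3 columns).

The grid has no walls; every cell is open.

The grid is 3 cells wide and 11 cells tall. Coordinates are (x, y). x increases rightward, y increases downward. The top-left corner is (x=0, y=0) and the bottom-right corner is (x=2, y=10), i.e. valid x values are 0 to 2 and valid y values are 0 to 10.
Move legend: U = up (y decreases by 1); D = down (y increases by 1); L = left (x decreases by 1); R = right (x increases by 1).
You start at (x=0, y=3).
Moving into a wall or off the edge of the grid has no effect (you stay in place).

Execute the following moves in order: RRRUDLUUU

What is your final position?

Start: (x=0, y=3)
  R (right): (x=0, y=3) -> (x=1, y=3)
  R (right): (x=1, y=3) -> (x=2, y=3)
  R (right): blocked, stay at (x=2, y=3)
  U (up): (x=2, y=3) -> (x=2, y=2)
  D (down): (x=2, y=2) -> (x=2, y=3)
  L (left): (x=2, y=3) -> (x=1, y=3)
  U (up): (x=1, y=3) -> (x=1, y=2)
  U (up): (x=1, y=2) -> (x=1, y=1)
  U (up): (x=1, y=1) -> (x=1, y=0)
Final: (x=1, y=0)

Answer: Final position: (x=1, y=0)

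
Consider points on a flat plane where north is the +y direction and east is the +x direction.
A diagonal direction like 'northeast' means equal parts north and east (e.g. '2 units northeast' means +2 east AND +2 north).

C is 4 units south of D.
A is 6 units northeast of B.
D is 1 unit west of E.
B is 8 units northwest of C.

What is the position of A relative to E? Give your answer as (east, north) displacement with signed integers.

Place E at the origin (east=0, north=0).
  D is 1 unit west of E: delta (east=-1, north=+0); D at (east=-1, north=0).
  C is 4 units south of D: delta (east=+0, north=-4); C at (east=-1, north=-4).
  B is 8 units northwest of C: delta (east=-8, north=+8); B at (east=-9, north=4).
  A is 6 units northeast of B: delta (east=+6, north=+6); A at (east=-3, north=10).
Therefore A relative to E: (east=-3, north=10).

Answer: A is at (east=-3, north=10) relative to E.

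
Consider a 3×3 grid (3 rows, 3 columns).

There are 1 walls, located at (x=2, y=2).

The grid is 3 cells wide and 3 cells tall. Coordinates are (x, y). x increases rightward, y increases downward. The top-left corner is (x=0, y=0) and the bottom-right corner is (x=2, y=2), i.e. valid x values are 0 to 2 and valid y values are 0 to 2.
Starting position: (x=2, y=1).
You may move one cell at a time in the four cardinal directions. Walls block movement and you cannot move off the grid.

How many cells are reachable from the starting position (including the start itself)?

BFS flood-fill from (x=2, y=1):
  Distance 0: (x=2, y=1)
  Distance 1: (x=2, y=0), (x=1, y=1)
  Distance 2: (x=1, y=0), (x=0, y=1), (x=1, y=2)
  Distance 3: (x=0, y=0), (x=0, y=2)
Total reachable: 8 (grid has 8 open cells total)

Answer: Reachable cells: 8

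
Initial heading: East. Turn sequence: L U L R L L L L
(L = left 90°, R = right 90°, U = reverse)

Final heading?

Answer: Final heading: South

Derivation:
Start: East
  L (left (90° counter-clockwise)) -> North
  U (U-turn (180°)) -> South
  L (left (90° counter-clockwise)) -> East
  R (right (90° clockwise)) -> South
  L (left (90° counter-clockwise)) -> East
  L (left (90° counter-clockwise)) -> North
  L (left (90° counter-clockwise)) -> West
  L (left (90° counter-clockwise)) -> South
Final: South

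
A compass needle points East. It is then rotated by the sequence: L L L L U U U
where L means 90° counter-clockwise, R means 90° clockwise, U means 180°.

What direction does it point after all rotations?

Answer: Final heading: West

Derivation:
Start: East
  L (left (90° counter-clockwise)) -> North
  L (left (90° counter-clockwise)) -> West
  L (left (90° counter-clockwise)) -> South
  L (left (90° counter-clockwise)) -> East
  U (U-turn (180°)) -> West
  U (U-turn (180°)) -> East
  U (U-turn (180°)) -> West
Final: West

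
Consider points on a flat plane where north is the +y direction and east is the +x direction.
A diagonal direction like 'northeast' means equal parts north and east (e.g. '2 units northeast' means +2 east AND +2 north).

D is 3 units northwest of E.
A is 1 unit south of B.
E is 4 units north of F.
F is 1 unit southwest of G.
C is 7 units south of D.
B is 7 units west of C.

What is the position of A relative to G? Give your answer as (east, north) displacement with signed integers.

Place G at the origin (east=0, north=0).
  F is 1 unit southwest of G: delta (east=-1, north=-1); F at (east=-1, north=-1).
  E is 4 units north of F: delta (east=+0, north=+4); E at (east=-1, north=3).
  D is 3 units northwest of E: delta (east=-3, north=+3); D at (east=-4, north=6).
  C is 7 units south of D: delta (east=+0, north=-7); C at (east=-4, north=-1).
  B is 7 units west of C: delta (east=-7, north=+0); B at (east=-11, north=-1).
  A is 1 unit south of B: delta (east=+0, north=-1); A at (east=-11, north=-2).
Therefore A relative to G: (east=-11, north=-2).

Answer: A is at (east=-11, north=-2) relative to G.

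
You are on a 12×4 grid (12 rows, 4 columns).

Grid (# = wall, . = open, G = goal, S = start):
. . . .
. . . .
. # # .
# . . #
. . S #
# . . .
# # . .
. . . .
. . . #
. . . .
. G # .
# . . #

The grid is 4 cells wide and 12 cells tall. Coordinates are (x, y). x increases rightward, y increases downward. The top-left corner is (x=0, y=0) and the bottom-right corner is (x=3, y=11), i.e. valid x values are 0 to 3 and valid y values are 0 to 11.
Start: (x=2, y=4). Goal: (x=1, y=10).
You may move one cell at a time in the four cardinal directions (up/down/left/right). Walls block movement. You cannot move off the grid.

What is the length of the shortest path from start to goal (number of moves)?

BFS from (x=2, y=4) until reaching (x=1, y=10):
  Distance 0: (x=2, y=4)
  Distance 1: (x=2, y=3), (x=1, y=4), (x=2, y=5)
  Distance 2: (x=1, y=3), (x=0, y=4), (x=1, y=5), (x=3, y=5), (x=2, y=6)
  Distance 3: (x=3, y=6), (x=2, y=7)
  Distance 4: (x=1, y=7), (x=3, y=7), (x=2, y=8)
  Distance 5: (x=0, y=7), (x=1, y=8), (x=2, y=9)
  Distance 6: (x=0, y=8), (x=1, y=9), (x=3, y=9)
  Distance 7: (x=0, y=9), (x=1, y=10), (x=3, y=10)  <- goal reached here
One shortest path (7 moves): (x=2, y=4) -> (x=2, y=5) -> (x=2, y=6) -> (x=2, y=7) -> (x=1, y=7) -> (x=1, y=8) -> (x=1, y=9) -> (x=1, y=10)

Answer: Shortest path length: 7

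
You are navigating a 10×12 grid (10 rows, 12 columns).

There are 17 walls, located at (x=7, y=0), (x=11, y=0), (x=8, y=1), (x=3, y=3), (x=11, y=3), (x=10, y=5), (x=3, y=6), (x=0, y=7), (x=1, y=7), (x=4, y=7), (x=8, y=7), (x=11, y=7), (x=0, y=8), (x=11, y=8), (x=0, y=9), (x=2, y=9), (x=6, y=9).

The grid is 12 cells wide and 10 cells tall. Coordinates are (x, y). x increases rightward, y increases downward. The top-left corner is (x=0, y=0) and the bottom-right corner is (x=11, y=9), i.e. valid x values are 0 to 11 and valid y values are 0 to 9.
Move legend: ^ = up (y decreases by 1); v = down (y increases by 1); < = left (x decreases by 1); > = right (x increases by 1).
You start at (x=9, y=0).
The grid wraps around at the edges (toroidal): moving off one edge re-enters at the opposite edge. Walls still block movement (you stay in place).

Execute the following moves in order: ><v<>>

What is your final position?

Start: (x=9, y=0)
  > (right): (x=9, y=0) -> (x=10, y=0)
  < (left): (x=10, y=0) -> (x=9, y=0)
  v (down): (x=9, y=0) -> (x=9, y=1)
  < (left): blocked, stay at (x=9, y=1)
  > (right): (x=9, y=1) -> (x=10, y=1)
  > (right): (x=10, y=1) -> (x=11, y=1)
Final: (x=11, y=1)

Answer: Final position: (x=11, y=1)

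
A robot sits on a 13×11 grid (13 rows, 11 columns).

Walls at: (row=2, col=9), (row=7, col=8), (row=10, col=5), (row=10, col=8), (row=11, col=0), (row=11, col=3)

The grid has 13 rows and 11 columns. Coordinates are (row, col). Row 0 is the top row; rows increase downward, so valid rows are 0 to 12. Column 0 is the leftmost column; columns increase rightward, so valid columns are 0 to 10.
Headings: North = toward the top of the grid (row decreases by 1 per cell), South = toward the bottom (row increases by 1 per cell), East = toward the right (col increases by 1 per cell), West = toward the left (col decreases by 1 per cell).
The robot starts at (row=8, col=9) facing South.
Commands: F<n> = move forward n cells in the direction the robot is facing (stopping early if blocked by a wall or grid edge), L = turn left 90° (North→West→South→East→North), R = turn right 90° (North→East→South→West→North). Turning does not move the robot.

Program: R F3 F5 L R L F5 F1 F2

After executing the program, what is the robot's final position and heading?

Start: (row=8, col=9), facing South
  R: turn right, now facing West
  F3: move forward 3, now at (row=8, col=6)
  F5: move forward 5, now at (row=8, col=1)
  L: turn left, now facing South
  R: turn right, now facing West
  L: turn left, now facing South
  F5: move forward 4/5 (blocked), now at (row=12, col=1)
  F1: move forward 0/1 (blocked), now at (row=12, col=1)
  F2: move forward 0/2 (blocked), now at (row=12, col=1)
Final: (row=12, col=1), facing South

Answer: Final position: (row=12, col=1), facing South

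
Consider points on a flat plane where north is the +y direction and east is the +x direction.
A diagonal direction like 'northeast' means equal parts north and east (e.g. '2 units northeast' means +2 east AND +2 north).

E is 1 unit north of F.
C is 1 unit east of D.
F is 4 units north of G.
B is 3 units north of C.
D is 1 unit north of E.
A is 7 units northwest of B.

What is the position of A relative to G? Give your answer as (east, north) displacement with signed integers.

Answer: A is at (east=-6, north=16) relative to G.

Derivation:
Place G at the origin (east=0, north=0).
  F is 4 units north of G: delta (east=+0, north=+4); F at (east=0, north=4).
  E is 1 unit north of F: delta (east=+0, north=+1); E at (east=0, north=5).
  D is 1 unit north of E: delta (east=+0, north=+1); D at (east=0, north=6).
  C is 1 unit east of D: delta (east=+1, north=+0); C at (east=1, north=6).
  B is 3 units north of C: delta (east=+0, north=+3); B at (east=1, north=9).
  A is 7 units northwest of B: delta (east=-7, north=+7); A at (east=-6, north=16).
Therefore A relative to G: (east=-6, north=16).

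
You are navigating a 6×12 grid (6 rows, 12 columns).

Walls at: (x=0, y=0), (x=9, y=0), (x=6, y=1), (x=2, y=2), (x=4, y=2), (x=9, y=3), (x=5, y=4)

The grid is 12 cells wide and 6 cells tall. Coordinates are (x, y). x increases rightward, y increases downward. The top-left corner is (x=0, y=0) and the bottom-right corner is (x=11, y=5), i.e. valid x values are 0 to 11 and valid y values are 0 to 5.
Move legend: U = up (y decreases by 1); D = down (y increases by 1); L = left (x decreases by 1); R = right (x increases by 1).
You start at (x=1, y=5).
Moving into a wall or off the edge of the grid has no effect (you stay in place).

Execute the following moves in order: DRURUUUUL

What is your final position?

Start: (x=1, y=5)
  D (down): blocked, stay at (x=1, y=5)
  R (right): (x=1, y=5) -> (x=2, y=5)
  U (up): (x=2, y=5) -> (x=2, y=4)
  R (right): (x=2, y=4) -> (x=3, y=4)
  U (up): (x=3, y=4) -> (x=3, y=3)
  U (up): (x=3, y=3) -> (x=3, y=2)
  U (up): (x=3, y=2) -> (x=3, y=1)
  U (up): (x=3, y=1) -> (x=3, y=0)
  L (left): (x=3, y=0) -> (x=2, y=0)
Final: (x=2, y=0)

Answer: Final position: (x=2, y=0)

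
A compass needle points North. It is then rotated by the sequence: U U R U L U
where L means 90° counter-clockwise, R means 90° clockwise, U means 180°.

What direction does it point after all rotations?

Answer: Final heading: North

Derivation:
Start: North
  U (U-turn (180°)) -> South
  U (U-turn (180°)) -> North
  R (right (90° clockwise)) -> East
  U (U-turn (180°)) -> West
  L (left (90° counter-clockwise)) -> South
  U (U-turn (180°)) -> North
Final: North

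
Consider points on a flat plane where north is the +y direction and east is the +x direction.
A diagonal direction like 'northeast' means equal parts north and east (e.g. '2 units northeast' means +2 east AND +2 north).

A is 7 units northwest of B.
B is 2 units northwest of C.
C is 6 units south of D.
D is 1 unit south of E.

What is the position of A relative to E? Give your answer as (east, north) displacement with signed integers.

Place E at the origin (east=0, north=0).
  D is 1 unit south of E: delta (east=+0, north=-1); D at (east=0, north=-1).
  C is 6 units south of D: delta (east=+0, north=-6); C at (east=0, north=-7).
  B is 2 units northwest of C: delta (east=-2, north=+2); B at (east=-2, north=-5).
  A is 7 units northwest of B: delta (east=-7, north=+7); A at (east=-9, north=2).
Therefore A relative to E: (east=-9, north=2).

Answer: A is at (east=-9, north=2) relative to E.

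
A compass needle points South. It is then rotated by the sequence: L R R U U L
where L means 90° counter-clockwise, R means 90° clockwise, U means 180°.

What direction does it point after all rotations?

Start: South
  L (left (90° counter-clockwise)) -> East
  R (right (90° clockwise)) -> South
  R (right (90° clockwise)) -> West
  U (U-turn (180°)) -> East
  U (U-turn (180°)) -> West
  L (left (90° counter-clockwise)) -> South
Final: South

Answer: Final heading: South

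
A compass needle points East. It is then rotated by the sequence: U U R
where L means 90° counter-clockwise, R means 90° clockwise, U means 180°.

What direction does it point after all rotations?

Answer: Final heading: South

Derivation:
Start: East
  U (U-turn (180°)) -> West
  U (U-turn (180°)) -> East
  R (right (90° clockwise)) -> South
Final: South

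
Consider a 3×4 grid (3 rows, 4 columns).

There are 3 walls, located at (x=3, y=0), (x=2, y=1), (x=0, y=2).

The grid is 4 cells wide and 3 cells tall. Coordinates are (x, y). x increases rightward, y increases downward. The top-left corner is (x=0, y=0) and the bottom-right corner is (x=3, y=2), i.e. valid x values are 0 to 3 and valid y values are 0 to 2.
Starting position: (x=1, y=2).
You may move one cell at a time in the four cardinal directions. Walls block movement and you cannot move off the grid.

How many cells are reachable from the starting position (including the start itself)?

BFS flood-fill from (x=1, y=2):
  Distance 0: (x=1, y=2)
  Distance 1: (x=1, y=1), (x=2, y=2)
  Distance 2: (x=1, y=0), (x=0, y=1), (x=3, y=2)
  Distance 3: (x=0, y=0), (x=2, y=0), (x=3, y=1)
Total reachable: 9 (grid has 9 open cells total)

Answer: Reachable cells: 9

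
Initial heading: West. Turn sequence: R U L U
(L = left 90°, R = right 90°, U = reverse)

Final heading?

Start: West
  R (right (90° clockwise)) -> North
  U (U-turn (180°)) -> South
  L (left (90° counter-clockwise)) -> East
  U (U-turn (180°)) -> West
Final: West

Answer: Final heading: West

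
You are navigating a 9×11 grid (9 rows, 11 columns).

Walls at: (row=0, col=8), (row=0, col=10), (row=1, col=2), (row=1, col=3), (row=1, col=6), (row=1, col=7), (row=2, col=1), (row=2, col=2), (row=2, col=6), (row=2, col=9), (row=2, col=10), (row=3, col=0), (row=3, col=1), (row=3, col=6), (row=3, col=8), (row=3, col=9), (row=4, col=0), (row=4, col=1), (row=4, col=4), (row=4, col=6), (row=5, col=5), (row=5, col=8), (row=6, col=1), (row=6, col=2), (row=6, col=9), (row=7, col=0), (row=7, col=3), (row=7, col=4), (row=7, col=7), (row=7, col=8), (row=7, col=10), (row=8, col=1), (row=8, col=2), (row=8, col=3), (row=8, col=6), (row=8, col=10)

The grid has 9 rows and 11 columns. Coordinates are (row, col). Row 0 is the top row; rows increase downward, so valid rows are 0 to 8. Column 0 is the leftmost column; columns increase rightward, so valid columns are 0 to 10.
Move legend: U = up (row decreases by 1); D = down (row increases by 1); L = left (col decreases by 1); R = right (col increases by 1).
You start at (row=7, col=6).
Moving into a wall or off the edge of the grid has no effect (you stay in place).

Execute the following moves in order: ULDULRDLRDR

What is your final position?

Answer: Final position: (row=7, col=6)

Derivation:
Start: (row=7, col=6)
  U (up): (row=7, col=6) -> (row=6, col=6)
  L (left): (row=6, col=6) -> (row=6, col=5)
  D (down): (row=6, col=5) -> (row=7, col=5)
  U (up): (row=7, col=5) -> (row=6, col=5)
  L (left): (row=6, col=5) -> (row=6, col=4)
  R (right): (row=6, col=4) -> (row=6, col=5)
  D (down): (row=6, col=5) -> (row=7, col=5)
  L (left): blocked, stay at (row=7, col=5)
  R (right): (row=7, col=5) -> (row=7, col=6)
  D (down): blocked, stay at (row=7, col=6)
  R (right): blocked, stay at (row=7, col=6)
Final: (row=7, col=6)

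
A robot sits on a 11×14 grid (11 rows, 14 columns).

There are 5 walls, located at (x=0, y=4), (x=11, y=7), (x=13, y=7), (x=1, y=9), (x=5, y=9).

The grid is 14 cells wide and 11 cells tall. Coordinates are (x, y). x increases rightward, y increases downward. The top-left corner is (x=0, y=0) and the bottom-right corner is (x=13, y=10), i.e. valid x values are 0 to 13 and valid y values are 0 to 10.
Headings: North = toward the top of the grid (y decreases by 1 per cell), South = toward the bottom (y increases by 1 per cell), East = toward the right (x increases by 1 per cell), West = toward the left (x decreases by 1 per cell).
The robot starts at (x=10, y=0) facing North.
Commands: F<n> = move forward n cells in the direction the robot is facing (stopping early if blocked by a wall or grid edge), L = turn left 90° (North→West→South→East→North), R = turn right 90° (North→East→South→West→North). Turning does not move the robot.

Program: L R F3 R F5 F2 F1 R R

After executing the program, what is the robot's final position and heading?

Answer: Final position: (x=13, y=0), facing West

Derivation:
Start: (x=10, y=0), facing North
  L: turn left, now facing West
  R: turn right, now facing North
  F3: move forward 0/3 (blocked), now at (x=10, y=0)
  R: turn right, now facing East
  F5: move forward 3/5 (blocked), now at (x=13, y=0)
  F2: move forward 0/2 (blocked), now at (x=13, y=0)
  F1: move forward 0/1 (blocked), now at (x=13, y=0)
  R: turn right, now facing South
  R: turn right, now facing West
Final: (x=13, y=0), facing West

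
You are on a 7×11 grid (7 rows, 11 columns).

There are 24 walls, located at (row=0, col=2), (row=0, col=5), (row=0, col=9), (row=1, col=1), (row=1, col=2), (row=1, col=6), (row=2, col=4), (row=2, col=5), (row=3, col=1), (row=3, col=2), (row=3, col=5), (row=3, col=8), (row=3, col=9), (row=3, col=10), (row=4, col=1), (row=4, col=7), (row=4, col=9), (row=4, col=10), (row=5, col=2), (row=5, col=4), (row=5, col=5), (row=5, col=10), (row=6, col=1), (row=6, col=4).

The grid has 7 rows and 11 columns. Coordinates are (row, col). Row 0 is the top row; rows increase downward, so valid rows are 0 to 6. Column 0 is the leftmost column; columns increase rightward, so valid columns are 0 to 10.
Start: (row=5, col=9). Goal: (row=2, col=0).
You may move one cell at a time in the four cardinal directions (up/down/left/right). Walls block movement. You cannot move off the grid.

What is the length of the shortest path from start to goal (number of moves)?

BFS from (row=5, col=9) until reaching (row=2, col=0):
  Distance 0: (row=5, col=9)
  Distance 1: (row=5, col=8), (row=6, col=9)
  Distance 2: (row=4, col=8), (row=5, col=7), (row=6, col=8), (row=6, col=10)
  Distance 3: (row=5, col=6), (row=6, col=7)
  Distance 4: (row=4, col=6), (row=6, col=6)
  Distance 5: (row=3, col=6), (row=4, col=5), (row=6, col=5)
  Distance 6: (row=2, col=6), (row=3, col=7), (row=4, col=4)
  Distance 7: (row=2, col=7), (row=3, col=4), (row=4, col=3)
  Distance 8: (row=1, col=7), (row=2, col=8), (row=3, col=3), (row=4, col=2), (row=5, col=3)
  Distance 9: (row=0, col=7), (row=1, col=8), (row=2, col=3), (row=2, col=9), (row=6, col=3)
  Distance 10: (row=0, col=6), (row=0, col=8), (row=1, col=3), (row=1, col=9), (row=2, col=2), (row=2, col=10), (row=6, col=2)
  Distance 11: (row=0, col=3), (row=1, col=4), (row=1, col=10), (row=2, col=1)
  Distance 12: (row=0, col=4), (row=0, col=10), (row=1, col=5), (row=2, col=0)  <- goal reached here
One shortest path (12 moves): (row=5, col=9) -> (row=5, col=8) -> (row=5, col=7) -> (row=5, col=6) -> (row=4, col=6) -> (row=4, col=5) -> (row=4, col=4) -> (row=4, col=3) -> (row=3, col=3) -> (row=2, col=3) -> (row=2, col=2) -> (row=2, col=1) -> (row=2, col=0)

Answer: Shortest path length: 12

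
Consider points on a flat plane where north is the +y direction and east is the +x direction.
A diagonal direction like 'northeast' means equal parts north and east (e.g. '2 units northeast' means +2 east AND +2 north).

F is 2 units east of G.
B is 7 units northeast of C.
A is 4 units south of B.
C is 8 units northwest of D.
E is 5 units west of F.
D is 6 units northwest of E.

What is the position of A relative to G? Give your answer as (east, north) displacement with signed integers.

Answer: A is at (east=-10, north=17) relative to G.

Derivation:
Place G at the origin (east=0, north=0).
  F is 2 units east of G: delta (east=+2, north=+0); F at (east=2, north=0).
  E is 5 units west of F: delta (east=-5, north=+0); E at (east=-3, north=0).
  D is 6 units northwest of E: delta (east=-6, north=+6); D at (east=-9, north=6).
  C is 8 units northwest of D: delta (east=-8, north=+8); C at (east=-17, north=14).
  B is 7 units northeast of C: delta (east=+7, north=+7); B at (east=-10, north=21).
  A is 4 units south of B: delta (east=+0, north=-4); A at (east=-10, north=17).
Therefore A relative to G: (east=-10, north=17).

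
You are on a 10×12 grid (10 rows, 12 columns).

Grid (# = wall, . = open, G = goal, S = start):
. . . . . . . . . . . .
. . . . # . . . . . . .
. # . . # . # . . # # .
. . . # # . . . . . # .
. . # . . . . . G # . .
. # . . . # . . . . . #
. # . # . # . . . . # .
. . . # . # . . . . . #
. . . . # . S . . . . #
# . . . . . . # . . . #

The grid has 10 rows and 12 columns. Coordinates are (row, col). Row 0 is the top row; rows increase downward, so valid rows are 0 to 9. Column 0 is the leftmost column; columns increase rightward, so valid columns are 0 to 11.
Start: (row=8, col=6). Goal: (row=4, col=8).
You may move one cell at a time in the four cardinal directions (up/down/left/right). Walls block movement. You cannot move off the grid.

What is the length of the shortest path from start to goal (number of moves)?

Answer: Shortest path length: 6

Derivation:
BFS from (row=8, col=6) until reaching (row=4, col=8):
  Distance 0: (row=8, col=6)
  Distance 1: (row=7, col=6), (row=8, col=5), (row=8, col=7), (row=9, col=6)
  Distance 2: (row=6, col=6), (row=7, col=7), (row=8, col=8), (row=9, col=5)
  Distance 3: (row=5, col=6), (row=6, col=7), (row=7, col=8), (row=8, col=9), (row=9, col=4), (row=9, col=8)
  Distance 4: (row=4, col=6), (row=5, col=7), (row=6, col=8), (row=7, col=9), (row=8, col=10), (row=9, col=3), (row=9, col=9)
  Distance 5: (row=3, col=6), (row=4, col=5), (row=4, col=7), (row=5, col=8), (row=6, col=9), (row=7, col=10), (row=8, col=3), (row=9, col=2), (row=9, col=10)
  Distance 6: (row=3, col=5), (row=3, col=7), (row=4, col=4), (row=4, col=8), (row=5, col=9), (row=8, col=2), (row=9, col=1)  <- goal reached here
One shortest path (6 moves): (row=8, col=6) -> (row=8, col=7) -> (row=8, col=8) -> (row=7, col=8) -> (row=6, col=8) -> (row=5, col=8) -> (row=4, col=8)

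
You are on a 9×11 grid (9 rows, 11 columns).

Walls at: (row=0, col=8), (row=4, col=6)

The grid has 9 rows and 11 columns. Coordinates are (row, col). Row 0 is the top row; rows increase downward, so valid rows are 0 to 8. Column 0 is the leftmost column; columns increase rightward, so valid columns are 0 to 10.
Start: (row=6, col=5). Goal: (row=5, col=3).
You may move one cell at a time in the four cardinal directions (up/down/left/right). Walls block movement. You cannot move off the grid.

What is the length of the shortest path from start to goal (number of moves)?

Answer: Shortest path length: 3

Derivation:
BFS from (row=6, col=5) until reaching (row=5, col=3):
  Distance 0: (row=6, col=5)
  Distance 1: (row=5, col=5), (row=6, col=4), (row=6, col=6), (row=7, col=5)
  Distance 2: (row=4, col=5), (row=5, col=4), (row=5, col=6), (row=6, col=3), (row=6, col=7), (row=7, col=4), (row=7, col=6), (row=8, col=5)
  Distance 3: (row=3, col=5), (row=4, col=4), (row=5, col=3), (row=5, col=7), (row=6, col=2), (row=6, col=8), (row=7, col=3), (row=7, col=7), (row=8, col=4), (row=8, col=6)  <- goal reached here
One shortest path (3 moves): (row=6, col=5) -> (row=6, col=4) -> (row=6, col=3) -> (row=5, col=3)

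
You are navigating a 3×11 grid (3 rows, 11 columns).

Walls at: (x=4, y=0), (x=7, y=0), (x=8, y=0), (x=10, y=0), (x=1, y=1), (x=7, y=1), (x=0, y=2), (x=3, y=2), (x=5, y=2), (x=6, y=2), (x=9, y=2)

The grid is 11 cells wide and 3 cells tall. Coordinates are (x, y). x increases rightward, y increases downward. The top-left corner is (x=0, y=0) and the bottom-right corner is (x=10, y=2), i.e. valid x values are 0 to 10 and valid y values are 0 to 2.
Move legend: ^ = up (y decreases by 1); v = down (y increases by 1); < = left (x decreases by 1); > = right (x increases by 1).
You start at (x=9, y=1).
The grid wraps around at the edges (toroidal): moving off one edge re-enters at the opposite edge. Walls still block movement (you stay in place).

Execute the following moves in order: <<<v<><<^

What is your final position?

Start: (x=9, y=1)
  < (left): (x=9, y=1) -> (x=8, y=1)
  < (left): blocked, stay at (x=8, y=1)
  < (left): blocked, stay at (x=8, y=1)
  v (down): (x=8, y=1) -> (x=8, y=2)
  < (left): (x=8, y=2) -> (x=7, y=2)
  > (right): (x=7, y=2) -> (x=8, y=2)
  < (left): (x=8, y=2) -> (x=7, y=2)
  < (left): blocked, stay at (x=7, y=2)
  ^ (up): blocked, stay at (x=7, y=2)
Final: (x=7, y=2)

Answer: Final position: (x=7, y=2)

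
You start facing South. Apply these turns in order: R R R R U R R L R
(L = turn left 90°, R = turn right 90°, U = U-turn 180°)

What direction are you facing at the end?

Start: South
  R (right (90° clockwise)) -> West
  R (right (90° clockwise)) -> North
  R (right (90° clockwise)) -> East
  R (right (90° clockwise)) -> South
  U (U-turn (180°)) -> North
  R (right (90° clockwise)) -> East
  R (right (90° clockwise)) -> South
  L (left (90° counter-clockwise)) -> East
  R (right (90° clockwise)) -> South
Final: South

Answer: Final heading: South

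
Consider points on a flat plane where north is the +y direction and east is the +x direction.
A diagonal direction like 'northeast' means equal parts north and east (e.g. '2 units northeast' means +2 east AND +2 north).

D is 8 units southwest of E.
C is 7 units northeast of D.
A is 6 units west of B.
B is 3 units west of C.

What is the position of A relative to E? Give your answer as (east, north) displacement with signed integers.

Answer: A is at (east=-10, north=-1) relative to E.

Derivation:
Place E at the origin (east=0, north=0).
  D is 8 units southwest of E: delta (east=-8, north=-8); D at (east=-8, north=-8).
  C is 7 units northeast of D: delta (east=+7, north=+7); C at (east=-1, north=-1).
  B is 3 units west of C: delta (east=-3, north=+0); B at (east=-4, north=-1).
  A is 6 units west of B: delta (east=-6, north=+0); A at (east=-10, north=-1).
Therefore A relative to E: (east=-10, north=-1).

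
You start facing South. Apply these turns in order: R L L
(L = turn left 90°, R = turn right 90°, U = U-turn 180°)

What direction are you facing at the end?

Start: South
  R (right (90° clockwise)) -> West
  L (left (90° counter-clockwise)) -> South
  L (left (90° counter-clockwise)) -> East
Final: East

Answer: Final heading: East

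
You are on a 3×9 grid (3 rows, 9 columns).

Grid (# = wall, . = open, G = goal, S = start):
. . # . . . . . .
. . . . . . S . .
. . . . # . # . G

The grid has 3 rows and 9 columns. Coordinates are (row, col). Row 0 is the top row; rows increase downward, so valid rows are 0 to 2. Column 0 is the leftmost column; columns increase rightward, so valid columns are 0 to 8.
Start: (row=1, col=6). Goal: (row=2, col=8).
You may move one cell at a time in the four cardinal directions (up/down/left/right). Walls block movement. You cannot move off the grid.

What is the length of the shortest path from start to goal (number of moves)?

BFS from (row=1, col=6) until reaching (row=2, col=8):
  Distance 0: (row=1, col=6)
  Distance 1: (row=0, col=6), (row=1, col=5), (row=1, col=7)
  Distance 2: (row=0, col=5), (row=0, col=7), (row=1, col=4), (row=1, col=8), (row=2, col=5), (row=2, col=7)
  Distance 3: (row=0, col=4), (row=0, col=8), (row=1, col=3), (row=2, col=8)  <- goal reached here
One shortest path (3 moves): (row=1, col=6) -> (row=1, col=7) -> (row=1, col=8) -> (row=2, col=8)

Answer: Shortest path length: 3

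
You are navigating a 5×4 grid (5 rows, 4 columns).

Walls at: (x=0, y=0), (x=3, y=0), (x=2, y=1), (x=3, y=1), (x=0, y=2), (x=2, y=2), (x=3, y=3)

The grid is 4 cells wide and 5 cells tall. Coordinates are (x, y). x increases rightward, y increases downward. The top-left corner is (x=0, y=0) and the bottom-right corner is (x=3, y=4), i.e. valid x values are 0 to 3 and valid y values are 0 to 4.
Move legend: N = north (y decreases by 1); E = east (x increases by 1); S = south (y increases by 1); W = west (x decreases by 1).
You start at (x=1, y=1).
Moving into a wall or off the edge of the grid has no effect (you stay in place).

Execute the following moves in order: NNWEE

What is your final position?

Answer: Final position: (x=2, y=0)

Derivation:
Start: (x=1, y=1)
  N (north): (x=1, y=1) -> (x=1, y=0)
  N (north): blocked, stay at (x=1, y=0)
  W (west): blocked, stay at (x=1, y=0)
  E (east): (x=1, y=0) -> (x=2, y=0)
  E (east): blocked, stay at (x=2, y=0)
Final: (x=2, y=0)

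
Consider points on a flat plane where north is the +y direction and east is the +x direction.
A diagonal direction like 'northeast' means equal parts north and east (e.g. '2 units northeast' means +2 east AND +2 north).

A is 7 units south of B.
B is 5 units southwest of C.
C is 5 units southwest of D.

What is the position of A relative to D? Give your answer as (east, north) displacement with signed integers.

Answer: A is at (east=-10, north=-17) relative to D.

Derivation:
Place D at the origin (east=0, north=0).
  C is 5 units southwest of D: delta (east=-5, north=-5); C at (east=-5, north=-5).
  B is 5 units southwest of C: delta (east=-5, north=-5); B at (east=-10, north=-10).
  A is 7 units south of B: delta (east=+0, north=-7); A at (east=-10, north=-17).
Therefore A relative to D: (east=-10, north=-17).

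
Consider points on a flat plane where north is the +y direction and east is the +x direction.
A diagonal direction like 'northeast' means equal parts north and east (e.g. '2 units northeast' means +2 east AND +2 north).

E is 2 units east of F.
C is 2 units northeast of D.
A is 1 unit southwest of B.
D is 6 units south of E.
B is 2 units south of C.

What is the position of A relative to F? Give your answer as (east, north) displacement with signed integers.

Answer: A is at (east=3, north=-7) relative to F.

Derivation:
Place F at the origin (east=0, north=0).
  E is 2 units east of F: delta (east=+2, north=+0); E at (east=2, north=0).
  D is 6 units south of E: delta (east=+0, north=-6); D at (east=2, north=-6).
  C is 2 units northeast of D: delta (east=+2, north=+2); C at (east=4, north=-4).
  B is 2 units south of C: delta (east=+0, north=-2); B at (east=4, north=-6).
  A is 1 unit southwest of B: delta (east=-1, north=-1); A at (east=3, north=-7).
Therefore A relative to F: (east=3, north=-7).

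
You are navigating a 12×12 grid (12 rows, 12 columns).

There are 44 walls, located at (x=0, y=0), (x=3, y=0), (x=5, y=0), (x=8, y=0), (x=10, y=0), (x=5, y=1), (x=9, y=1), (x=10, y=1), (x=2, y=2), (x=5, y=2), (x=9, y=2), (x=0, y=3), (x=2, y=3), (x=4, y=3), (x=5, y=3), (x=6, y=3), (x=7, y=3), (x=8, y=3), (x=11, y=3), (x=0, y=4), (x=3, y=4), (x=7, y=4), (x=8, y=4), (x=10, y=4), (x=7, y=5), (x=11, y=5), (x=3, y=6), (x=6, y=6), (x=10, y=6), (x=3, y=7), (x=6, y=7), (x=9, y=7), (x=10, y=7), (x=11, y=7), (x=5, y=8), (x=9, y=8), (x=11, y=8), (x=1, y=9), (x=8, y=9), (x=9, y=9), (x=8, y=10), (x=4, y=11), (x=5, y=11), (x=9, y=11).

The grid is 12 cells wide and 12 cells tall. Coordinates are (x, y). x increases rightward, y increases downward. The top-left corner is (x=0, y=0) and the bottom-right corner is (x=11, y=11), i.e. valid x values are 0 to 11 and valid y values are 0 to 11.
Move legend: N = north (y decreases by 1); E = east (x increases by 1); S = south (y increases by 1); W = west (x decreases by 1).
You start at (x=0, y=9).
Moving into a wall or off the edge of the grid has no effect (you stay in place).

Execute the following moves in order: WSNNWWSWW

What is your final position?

Start: (x=0, y=9)
  W (west): blocked, stay at (x=0, y=9)
  S (south): (x=0, y=9) -> (x=0, y=10)
  N (north): (x=0, y=10) -> (x=0, y=9)
  N (north): (x=0, y=9) -> (x=0, y=8)
  W (west): blocked, stay at (x=0, y=8)
  W (west): blocked, stay at (x=0, y=8)
  S (south): (x=0, y=8) -> (x=0, y=9)
  W (west): blocked, stay at (x=0, y=9)
  W (west): blocked, stay at (x=0, y=9)
Final: (x=0, y=9)

Answer: Final position: (x=0, y=9)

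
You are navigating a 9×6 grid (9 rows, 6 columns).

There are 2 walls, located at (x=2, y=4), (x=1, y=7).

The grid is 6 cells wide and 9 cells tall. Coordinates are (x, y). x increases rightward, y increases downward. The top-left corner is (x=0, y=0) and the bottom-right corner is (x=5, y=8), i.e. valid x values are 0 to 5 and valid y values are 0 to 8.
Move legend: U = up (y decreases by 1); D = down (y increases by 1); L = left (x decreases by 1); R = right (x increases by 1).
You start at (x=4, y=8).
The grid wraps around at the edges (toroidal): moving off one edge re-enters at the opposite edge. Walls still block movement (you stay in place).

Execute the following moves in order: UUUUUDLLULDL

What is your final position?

Answer: Final position: (x=1, y=3)

Derivation:
Start: (x=4, y=8)
  U (up): (x=4, y=8) -> (x=4, y=7)
  U (up): (x=4, y=7) -> (x=4, y=6)
  U (up): (x=4, y=6) -> (x=4, y=5)
  U (up): (x=4, y=5) -> (x=4, y=4)
  U (up): (x=4, y=4) -> (x=4, y=3)
  D (down): (x=4, y=3) -> (x=4, y=4)
  L (left): (x=4, y=4) -> (x=3, y=4)
  L (left): blocked, stay at (x=3, y=4)
  U (up): (x=3, y=4) -> (x=3, y=3)
  L (left): (x=3, y=3) -> (x=2, y=3)
  D (down): blocked, stay at (x=2, y=3)
  L (left): (x=2, y=3) -> (x=1, y=3)
Final: (x=1, y=3)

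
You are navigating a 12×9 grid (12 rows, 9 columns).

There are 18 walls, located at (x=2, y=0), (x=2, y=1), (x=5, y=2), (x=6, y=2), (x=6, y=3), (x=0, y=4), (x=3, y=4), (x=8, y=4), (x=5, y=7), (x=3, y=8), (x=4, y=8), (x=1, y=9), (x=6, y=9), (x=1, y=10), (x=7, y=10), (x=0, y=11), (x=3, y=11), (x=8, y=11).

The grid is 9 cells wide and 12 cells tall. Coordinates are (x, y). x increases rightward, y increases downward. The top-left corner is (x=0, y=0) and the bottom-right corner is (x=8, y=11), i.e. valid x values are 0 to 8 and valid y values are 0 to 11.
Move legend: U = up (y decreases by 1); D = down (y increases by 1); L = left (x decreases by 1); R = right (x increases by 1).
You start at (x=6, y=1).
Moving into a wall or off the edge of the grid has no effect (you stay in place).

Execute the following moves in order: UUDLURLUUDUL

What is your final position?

Answer: Final position: (x=4, y=0)

Derivation:
Start: (x=6, y=1)
  U (up): (x=6, y=1) -> (x=6, y=0)
  U (up): blocked, stay at (x=6, y=0)
  D (down): (x=6, y=0) -> (x=6, y=1)
  L (left): (x=6, y=1) -> (x=5, y=1)
  U (up): (x=5, y=1) -> (x=5, y=0)
  R (right): (x=5, y=0) -> (x=6, y=0)
  L (left): (x=6, y=0) -> (x=5, y=0)
  U (up): blocked, stay at (x=5, y=0)
  U (up): blocked, stay at (x=5, y=0)
  D (down): (x=5, y=0) -> (x=5, y=1)
  U (up): (x=5, y=1) -> (x=5, y=0)
  L (left): (x=5, y=0) -> (x=4, y=0)
Final: (x=4, y=0)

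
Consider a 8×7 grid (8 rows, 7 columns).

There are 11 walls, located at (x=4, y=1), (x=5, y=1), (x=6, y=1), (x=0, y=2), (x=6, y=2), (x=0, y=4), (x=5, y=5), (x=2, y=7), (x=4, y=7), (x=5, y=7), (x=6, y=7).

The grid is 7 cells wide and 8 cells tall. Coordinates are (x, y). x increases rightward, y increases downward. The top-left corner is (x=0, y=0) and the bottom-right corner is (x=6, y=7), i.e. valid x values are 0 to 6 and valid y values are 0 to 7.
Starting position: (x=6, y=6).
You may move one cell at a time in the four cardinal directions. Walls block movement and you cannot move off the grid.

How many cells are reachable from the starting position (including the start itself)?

Answer: Reachable cells: 45

Derivation:
BFS flood-fill from (x=6, y=6):
  Distance 0: (x=6, y=6)
  Distance 1: (x=6, y=5), (x=5, y=6)
  Distance 2: (x=6, y=4), (x=4, y=6)
  Distance 3: (x=6, y=3), (x=5, y=4), (x=4, y=5), (x=3, y=6)
  Distance 4: (x=5, y=3), (x=4, y=4), (x=3, y=5), (x=2, y=6), (x=3, y=7)
  Distance 5: (x=5, y=2), (x=4, y=3), (x=3, y=4), (x=2, y=5), (x=1, y=6)
  Distance 6: (x=4, y=2), (x=3, y=3), (x=2, y=4), (x=1, y=5), (x=0, y=6), (x=1, y=7)
  Distance 7: (x=3, y=2), (x=2, y=3), (x=1, y=4), (x=0, y=5), (x=0, y=7)
  Distance 8: (x=3, y=1), (x=2, y=2), (x=1, y=3)
  Distance 9: (x=3, y=0), (x=2, y=1), (x=1, y=2), (x=0, y=3)
  Distance 10: (x=2, y=0), (x=4, y=0), (x=1, y=1)
  Distance 11: (x=1, y=0), (x=5, y=0), (x=0, y=1)
  Distance 12: (x=0, y=0), (x=6, y=0)
Total reachable: 45 (grid has 45 open cells total)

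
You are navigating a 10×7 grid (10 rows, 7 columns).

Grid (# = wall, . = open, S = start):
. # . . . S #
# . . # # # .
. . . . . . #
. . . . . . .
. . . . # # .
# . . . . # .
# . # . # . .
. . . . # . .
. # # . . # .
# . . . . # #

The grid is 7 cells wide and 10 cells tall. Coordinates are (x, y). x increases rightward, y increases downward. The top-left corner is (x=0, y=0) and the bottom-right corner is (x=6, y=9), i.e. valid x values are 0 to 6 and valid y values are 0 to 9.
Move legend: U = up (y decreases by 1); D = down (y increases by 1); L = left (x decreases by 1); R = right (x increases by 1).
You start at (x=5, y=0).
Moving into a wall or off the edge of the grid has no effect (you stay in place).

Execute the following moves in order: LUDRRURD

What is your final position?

Answer: Final position: (x=5, y=0)

Derivation:
Start: (x=5, y=0)
  L (left): (x=5, y=0) -> (x=4, y=0)
  U (up): blocked, stay at (x=4, y=0)
  D (down): blocked, stay at (x=4, y=0)
  R (right): (x=4, y=0) -> (x=5, y=0)
  R (right): blocked, stay at (x=5, y=0)
  U (up): blocked, stay at (x=5, y=0)
  R (right): blocked, stay at (x=5, y=0)
  D (down): blocked, stay at (x=5, y=0)
Final: (x=5, y=0)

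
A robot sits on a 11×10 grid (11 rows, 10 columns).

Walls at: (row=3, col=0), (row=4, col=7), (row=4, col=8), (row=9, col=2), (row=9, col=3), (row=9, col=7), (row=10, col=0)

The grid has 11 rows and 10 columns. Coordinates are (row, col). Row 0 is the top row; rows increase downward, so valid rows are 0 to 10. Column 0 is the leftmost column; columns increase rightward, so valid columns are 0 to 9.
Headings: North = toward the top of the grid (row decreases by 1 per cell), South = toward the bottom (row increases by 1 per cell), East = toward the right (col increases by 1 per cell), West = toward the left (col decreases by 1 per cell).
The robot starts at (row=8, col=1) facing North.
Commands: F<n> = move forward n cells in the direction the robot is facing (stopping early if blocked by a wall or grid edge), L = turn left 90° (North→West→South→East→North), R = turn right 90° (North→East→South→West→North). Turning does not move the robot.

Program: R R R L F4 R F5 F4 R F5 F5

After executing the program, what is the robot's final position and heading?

Start: (row=8, col=1), facing North
  R: turn right, now facing East
  R: turn right, now facing South
  R: turn right, now facing West
  L: turn left, now facing South
  F4: move forward 2/4 (blocked), now at (row=10, col=1)
  R: turn right, now facing West
  F5: move forward 0/5 (blocked), now at (row=10, col=1)
  F4: move forward 0/4 (blocked), now at (row=10, col=1)
  R: turn right, now facing North
  F5: move forward 5, now at (row=5, col=1)
  F5: move forward 5, now at (row=0, col=1)
Final: (row=0, col=1), facing North

Answer: Final position: (row=0, col=1), facing North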